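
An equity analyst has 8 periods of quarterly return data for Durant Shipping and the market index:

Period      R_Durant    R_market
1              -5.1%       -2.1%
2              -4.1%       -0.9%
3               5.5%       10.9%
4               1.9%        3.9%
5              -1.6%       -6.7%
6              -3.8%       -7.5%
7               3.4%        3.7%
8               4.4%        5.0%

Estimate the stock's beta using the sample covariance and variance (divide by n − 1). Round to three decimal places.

0.566

Mean R_i = (-5.1 − 4.1 + 5.5 + 1.9 − 1.6 − 3.8 + 3.4 + 4.4) / 8 = 0.0750%
Mean R_m = (-2.1 − 0.9 + 10.9 + 3.9 − 6.7 − 7.5 + 3.7 + 5.0) / 8 = 0.7875%
Σ(R_i − R̄_i)(R_m − R̄_m) = 155.0875  ⇒  Cov = 155.0875 / 7 = 22.1554
Σ(R_m − R̄_m)² = 274.1088  ⇒  Var(R_m) = 274.1088 / 7 = 39.1584
β = Cov / Var(R_m) = 22.1554 / 39.1584 = 0.5658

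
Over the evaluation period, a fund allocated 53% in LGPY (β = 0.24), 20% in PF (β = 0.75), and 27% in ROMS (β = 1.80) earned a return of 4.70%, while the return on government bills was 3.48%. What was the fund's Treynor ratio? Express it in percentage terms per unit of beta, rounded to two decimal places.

1.60%

β_P = 0.53×0.24 + 0.20×0.75 + 0.27×1.80 = 0.7632
Treynor = (R_P − R_f) / β_P = (4.70% − 3.48%) / 0.7632 = 1.22% / 0.7632 = 1.60%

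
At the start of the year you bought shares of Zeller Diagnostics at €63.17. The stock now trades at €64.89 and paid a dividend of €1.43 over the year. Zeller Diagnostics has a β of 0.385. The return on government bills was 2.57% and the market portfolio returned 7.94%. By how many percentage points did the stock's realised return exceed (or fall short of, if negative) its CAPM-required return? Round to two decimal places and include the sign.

Realised HPR = (P1 + D1 − P0) / P0 = (64.89 + 1.43 − 63.17) / 63.17 = 3.15 / 63.17 = 4.9865%
MRP = 7.94% − 2.57% = 5.37%
CAPM required = R_f + β·MRP = 2.57% + 0.385 × 5.37% = 4.63745%
α = realised − required = 4.9865% − 4.63745% = +0.35%

+0.35%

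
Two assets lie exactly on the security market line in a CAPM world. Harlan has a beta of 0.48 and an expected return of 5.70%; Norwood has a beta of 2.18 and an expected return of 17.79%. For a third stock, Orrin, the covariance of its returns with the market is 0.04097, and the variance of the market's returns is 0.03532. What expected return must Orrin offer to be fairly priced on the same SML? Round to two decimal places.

MRP = (17.79% − 5.70%) / (2.18 − 0.48) = 7.1118%
R_f = 5.70% − 0.48 × 7.1118% = 2.2863%
β_Orrin = Cov / Var(R_m) = 0.04097 / 0.03532 = 1.1600
E(R_Orrin) = R_f + β × MRP = 2.2863% + 1.1600 × 7.1118% = 10.54%

10.54%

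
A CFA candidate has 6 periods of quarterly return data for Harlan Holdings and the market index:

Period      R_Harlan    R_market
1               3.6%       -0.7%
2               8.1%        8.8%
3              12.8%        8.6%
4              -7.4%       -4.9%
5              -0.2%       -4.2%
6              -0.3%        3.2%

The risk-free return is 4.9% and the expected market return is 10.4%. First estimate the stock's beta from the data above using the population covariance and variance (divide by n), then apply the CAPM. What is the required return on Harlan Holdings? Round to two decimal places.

Mean R_i = (3.6 + 8.1 + 12.8 − 7.4 − 0.2 − 0.3) / 6 = 2.7667%
Mean R_m = (-0.7 + 8.8 + 8.6 − 4.9 − 4.2 + 3.2) / 6 = 1.8000%
Σ(R_i − R̄_i)(R_m − R̄_m) = 185.1000  ⇒  Cov = 185.1000 / 6 = 30.8500
Σ(R_m − R̄_m)² = 184.3400  ⇒  Var(R_m) = 184.3400 / 6 = 30.7233
β = Cov / Var(R_m) = 30.8500 / 30.7233 = 1.0041
MRP = 10.4% − 4.9% = 5.50%
E(R) = R_f + β × MRP = 4.9% + 1.0041 × 5.5% = 10.42%

10.42%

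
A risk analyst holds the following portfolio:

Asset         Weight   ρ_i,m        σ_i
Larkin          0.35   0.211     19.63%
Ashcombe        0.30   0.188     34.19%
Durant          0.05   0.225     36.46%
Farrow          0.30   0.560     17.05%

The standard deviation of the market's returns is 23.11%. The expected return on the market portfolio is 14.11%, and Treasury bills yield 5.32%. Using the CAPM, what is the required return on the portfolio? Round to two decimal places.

7.85%

β_Larkin = 0.211 × 19.63% / 23.11% = 0.1792
β_Ashcombe = 0.188 × 34.19% / 23.11% = 0.2781
β_Durant = 0.225 × 36.46% / 23.11% = 0.3550
β_Farrow = 0.560 × 17.05% / 23.11% = 0.4132
β_P = Σ w_i β_i = 0.35×0.1792 + 0.30×0.2781 + 0.05×0.3550 + 0.30×0.4132 = 0.2879
MRP = 14.11% − 5.32% = 8.79%
E(R_P) = R_f + β_P × MRP = 5.32% + 0.2879 × 8.79% = 7.85%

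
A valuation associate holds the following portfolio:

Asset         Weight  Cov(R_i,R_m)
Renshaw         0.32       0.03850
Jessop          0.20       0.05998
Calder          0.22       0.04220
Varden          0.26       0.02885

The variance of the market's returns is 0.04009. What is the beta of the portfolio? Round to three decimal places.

β_Renshaw = 0.03850 / 0.04009 = 0.9603
β_Jessop = 0.05998 / 0.04009 = 1.4961
β_Calder = 0.04220 / 0.04009 = 1.0526
β_Varden = 0.02885 / 0.04009 = 0.7196
β_P = Σ w_i β_i = 0.32×0.9603 + 0.20×1.4961 + 0.22×1.0526 + 0.26×0.7196 = 1.0252

1.025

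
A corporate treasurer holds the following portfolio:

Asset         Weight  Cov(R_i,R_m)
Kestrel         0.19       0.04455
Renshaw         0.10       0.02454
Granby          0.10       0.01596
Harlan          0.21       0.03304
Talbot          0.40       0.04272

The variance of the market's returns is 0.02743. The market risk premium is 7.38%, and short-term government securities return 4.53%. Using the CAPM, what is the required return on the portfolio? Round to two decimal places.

14.36%

β_Kestrel = 0.04455 / 0.02743 = 1.6241
β_Renshaw = 0.02454 / 0.02743 = 0.8946
β_Granby = 0.01596 / 0.02743 = 0.5818
β_Harlan = 0.03304 / 0.02743 = 1.2045
β_Talbot = 0.04272 / 0.02743 = 1.5574
β_P = Σ w_i β_i = 0.19×1.6241 + 0.10×0.8946 + 0.10×0.5818 + 0.21×1.2045 + 0.40×1.5574 = 1.3321
E(R_P) = R_f + β_P × MRP = 4.53% + 1.3321 × 7.38% = 14.36%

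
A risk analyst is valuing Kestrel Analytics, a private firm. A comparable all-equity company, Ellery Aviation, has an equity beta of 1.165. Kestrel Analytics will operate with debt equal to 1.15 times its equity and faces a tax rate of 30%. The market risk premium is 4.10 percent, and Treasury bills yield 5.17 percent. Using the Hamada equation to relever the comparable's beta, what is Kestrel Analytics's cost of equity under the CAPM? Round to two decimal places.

13.79%

β_L = β_U × [1 + (1 − t)(D/E)] = 1.165 × [1 + (1 − 0.30) × 1.15]
    = 1.165 × [1 + 0.70 × 1.15] = 1.165 × 1.8050 = 2.1028
E(R) = R_f + β_L × MRP = 5.17% + 2.1028 × 4.10% = 13.79%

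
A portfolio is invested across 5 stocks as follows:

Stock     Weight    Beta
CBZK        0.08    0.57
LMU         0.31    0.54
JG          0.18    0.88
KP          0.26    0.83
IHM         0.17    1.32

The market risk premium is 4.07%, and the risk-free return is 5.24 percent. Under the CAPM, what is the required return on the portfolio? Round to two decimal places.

8.54%

β_P = Σ w_i β_i = 0.08×0.57 + 0.31×0.54 + 0.18×0.88 + 0.26×0.83 + 0.17×1.32 = 0.8116
E(R_P) = R_f + β_P × MRP = 5.24% + 0.8116 × 4.07% = 8.54%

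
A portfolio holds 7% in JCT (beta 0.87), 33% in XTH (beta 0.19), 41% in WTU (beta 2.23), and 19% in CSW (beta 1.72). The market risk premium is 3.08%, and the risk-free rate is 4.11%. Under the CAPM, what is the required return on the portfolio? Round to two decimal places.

β_P = Σ w_i β_i = 0.07×0.87 + 0.33×0.19 + 0.41×2.23 + 0.19×1.72 = 1.3647
E(R_P) = R_f + β_P × MRP = 4.11% + 1.3647 × 3.08% = 8.31%

8.31%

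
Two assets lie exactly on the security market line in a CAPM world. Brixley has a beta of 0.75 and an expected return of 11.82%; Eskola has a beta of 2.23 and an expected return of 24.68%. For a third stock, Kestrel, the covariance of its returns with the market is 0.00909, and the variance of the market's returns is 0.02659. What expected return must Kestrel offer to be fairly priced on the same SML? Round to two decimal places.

8.27%

MRP = (24.68% − 11.82%) / (2.23 − 0.75) = 8.6892%
R_f = 11.82% − 0.75 × 8.6892% = 5.3031%
β_Kestrel = Cov / Var(R_m) = 0.00909 / 0.02659 = 0.3419
E(R_Kestrel) = R_f + β × MRP = 5.3031% + 0.3419 × 8.6892% = 8.27%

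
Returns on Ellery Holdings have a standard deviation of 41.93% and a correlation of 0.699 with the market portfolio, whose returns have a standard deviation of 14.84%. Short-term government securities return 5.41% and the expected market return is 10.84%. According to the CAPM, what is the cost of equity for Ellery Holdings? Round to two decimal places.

16.13%

β = ρ × σ_i / σ_m = 0.699 × 41.93% / 14.84% = 1.9750
MRP = 10.84% − 5.41% = 5.43%
E(R) = 5.41% + 1.9750 × 5.43% = 16.13%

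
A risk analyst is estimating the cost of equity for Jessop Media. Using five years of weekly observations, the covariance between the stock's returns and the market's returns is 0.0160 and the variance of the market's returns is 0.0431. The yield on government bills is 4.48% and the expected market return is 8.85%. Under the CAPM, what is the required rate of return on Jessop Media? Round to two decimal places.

β = Cov(R_i, R_m) / Var(R_m) = 0.0160 / 0.0431 = 0.3712
MRP = 8.85% − 4.48% = 4.37%
E(R) = R_f + β × MRP = 4.48% + 0.3712 × 4.37% = 6.10%

6.10%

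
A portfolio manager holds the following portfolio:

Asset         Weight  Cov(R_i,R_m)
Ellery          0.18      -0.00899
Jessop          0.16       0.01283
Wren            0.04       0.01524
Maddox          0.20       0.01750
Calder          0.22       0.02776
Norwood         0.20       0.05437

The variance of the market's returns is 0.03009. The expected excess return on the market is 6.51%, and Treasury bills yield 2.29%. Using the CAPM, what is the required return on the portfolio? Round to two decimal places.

6.95%

β_Ellery = -0.00899 / 0.03009 = -0.2988
β_Jessop = 0.01283 / 0.03009 = 0.4264
β_Wren = 0.01524 / 0.03009 = 0.5065
β_Maddox = 0.01750 / 0.03009 = 0.5816
β_Calder = 0.02776 / 0.03009 = 0.9226
β_Norwood = 0.05437 / 0.03009 = 1.8069
β_P = Σ w_i β_i = 0.18×-0.2988 + 0.16×0.4264 + 0.04×0.5065 + 0.20×0.5816 + 0.22×0.9226 + 0.20×1.8069 = 0.7154
E(R_P) = R_f + β_P × MRP = 2.29% + 0.7154 × 6.51% = 6.95%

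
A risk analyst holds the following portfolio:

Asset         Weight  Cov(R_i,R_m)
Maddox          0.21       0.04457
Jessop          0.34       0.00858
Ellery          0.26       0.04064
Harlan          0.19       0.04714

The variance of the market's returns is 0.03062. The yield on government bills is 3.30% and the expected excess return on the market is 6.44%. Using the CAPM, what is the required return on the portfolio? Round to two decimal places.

9.99%

β_Maddox = 0.04457 / 0.03062 = 1.4556
β_Jessop = 0.00858 / 0.03062 = 0.2802
β_Ellery = 0.04064 / 0.03062 = 1.3272
β_Harlan = 0.04714 / 0.03062 = 1.5395
β_P = Σ w_i β_i = 0.21×1.4556 + 0.34×0.2802 + 0.26×1.3272 + 0.19×1.5395 = 1.0385
E(R_P) = R_f + β_P × MRP = 3.30% + 1.0385 × 6.44% = 9.99%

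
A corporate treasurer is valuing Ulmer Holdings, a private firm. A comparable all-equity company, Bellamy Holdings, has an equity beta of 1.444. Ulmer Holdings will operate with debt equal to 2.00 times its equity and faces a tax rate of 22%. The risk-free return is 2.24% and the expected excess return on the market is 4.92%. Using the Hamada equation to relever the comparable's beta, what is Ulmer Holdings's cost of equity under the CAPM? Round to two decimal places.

20.43%

β_L = β_U × [1 + (1 − t)(D/E)] = 1.444 × [1 + (1 − 0.22) × 2.00]
    = 1.444 × [1 + 0.78 × 2.00] = 1.444 × 2.5600 = 3.6966
E(R) = R_f + β_L × MRP = 2.24% + 3.6966 × 4.92% = 20.43%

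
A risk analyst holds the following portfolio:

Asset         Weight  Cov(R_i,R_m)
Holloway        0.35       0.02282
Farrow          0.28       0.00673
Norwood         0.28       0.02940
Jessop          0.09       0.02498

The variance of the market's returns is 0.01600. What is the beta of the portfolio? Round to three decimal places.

β_Holloway = 0.02282 / 0.01600 = 1.4263
β_Farrow = 0.00673 / 0.01600 = 0.4206
β_Norwood = 0.02940 / 0.01600 = 1.8375
β_Jessop = 0.02498 / 0.01600 = 1.5613
β_P = Σ w_i β_i = 0.35×1.4263 + 0.28×0.4206 + 0.28×1.8375 + 0.09×1.5613 = 1.2720

1.272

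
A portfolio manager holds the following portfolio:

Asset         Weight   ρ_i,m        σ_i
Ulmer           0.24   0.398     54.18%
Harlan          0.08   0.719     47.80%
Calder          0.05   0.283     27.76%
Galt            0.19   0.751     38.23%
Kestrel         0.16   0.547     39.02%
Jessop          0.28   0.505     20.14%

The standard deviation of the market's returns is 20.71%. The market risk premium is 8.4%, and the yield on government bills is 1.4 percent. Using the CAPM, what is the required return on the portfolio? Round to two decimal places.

9.53%

β_Ulmer = 0.398 × 54.18% / 20.71% = 1.0412
β_Harlan = 0.719 × 47.80% / 20.71% = 1.6595
β_Calder = 0.283 × 27.76% / 20.71% = 0.3793
β_Galt = 0.751 × 38.23% / 20.71% = 1.3863
β_Kestrel = 0.547 × 39.02% / 20.71% = 1.0306
β_Jessop = 0.505 × 20.14% / 20.71% = 0.4911
β_P = Σ w_i β_i = 0.24×1.0412 + 0.08×1.6595 + 0.05×0.3793 + 0.19×1.3863 + 0.16×1.0306 + 0.28×0.4911 = 0.9674
E(R_P) = R_f + β_P × MRP = 1.4% + 0.9674 × 8.4% = 9.53%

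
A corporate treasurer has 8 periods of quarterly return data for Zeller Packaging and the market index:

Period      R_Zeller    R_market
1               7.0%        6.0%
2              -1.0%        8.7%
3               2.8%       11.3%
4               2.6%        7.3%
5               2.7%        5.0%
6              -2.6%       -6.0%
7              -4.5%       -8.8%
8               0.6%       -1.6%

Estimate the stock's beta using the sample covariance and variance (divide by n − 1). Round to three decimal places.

Mean R_i = (7.0 − 1.0 + 2.8 + 2.6 + 2.7 − 2.6 − 4.5 + 0.6) / 8 = 0.9500%
Mean R_m = (6.0 + 8.7 + 11.3 + 7.3 + 5.0 − 6.0 − 8.8 − 1.6) / 8 = 2.7375%
Σ(R_i − R̄_i)(R_m − R̄_m) = 130.8550  ⇒  Cov = 130.8550 / 7 = 18.6936
Σ(R_m − R̄_m)² = 373.7188  ⇒  Var(R_m) = 373.7188 / 7 = 53.3884
β = Cov / Var(R_m) = 18.6936 / 53.3884 = 0.3501

0.350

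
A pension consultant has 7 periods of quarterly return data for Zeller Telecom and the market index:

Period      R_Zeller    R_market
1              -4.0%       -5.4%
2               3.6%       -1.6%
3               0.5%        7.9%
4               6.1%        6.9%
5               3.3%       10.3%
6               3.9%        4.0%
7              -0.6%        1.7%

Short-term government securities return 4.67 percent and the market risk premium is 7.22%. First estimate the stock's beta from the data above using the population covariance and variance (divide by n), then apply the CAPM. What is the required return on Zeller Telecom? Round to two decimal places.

7.27%

Mean R_i = (-4.0 + 3.6 + 0.5 + 6.1 + 3.3 + 3.9 − 0.6) / 7 = 1.8286%
Mean R_m = (-5.4 − 1.6 + 7.9 + 6.9 + 10.3 + 4.0 + 1.7) / 7 = 3.4000%
Σ(R_i − R̄_i)(R_m − R̄_m) = 66.9300  ⇒  Cov = 66.9300 / 7 = 9.5614
Σ(R_m − R̄_m)² = 185.8000  ⇒  Var(R_m) = 185.8000 / 7 = 26.5429
β = Cov / Var(R_m) = 9.5614 / 26.5429 = 0.3602
E(R) = R_f + β × MRP = 4.67% + 0.3602 × 7.22% = 7.27%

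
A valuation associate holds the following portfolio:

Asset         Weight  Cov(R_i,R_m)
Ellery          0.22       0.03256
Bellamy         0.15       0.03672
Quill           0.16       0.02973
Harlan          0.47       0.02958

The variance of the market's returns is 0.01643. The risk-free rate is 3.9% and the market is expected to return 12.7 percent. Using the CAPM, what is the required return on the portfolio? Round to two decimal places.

20.68%

β_Ellery = 0.03256 / 0.01643 = 1.9817
β_Bellamy = 0.03672 / 0.01643 = 2.2349
β_Quill = 0.02973 / 0.01643 = 1.8095
β_Harlan = 0.02958 / 0.01643 = 1.8004
β_P = Σ w_i β_i = 0.22×1.9817 + 0.15×2.2349 + 0.16×1.8095 + 0.47×1.8004 = 1.9069
MRP = 12.7% − 3.9% = 8.80%
E(R_P) = R_f + β_P × MRP = 3.9% + 1.9069 × 8.8% = 20.68%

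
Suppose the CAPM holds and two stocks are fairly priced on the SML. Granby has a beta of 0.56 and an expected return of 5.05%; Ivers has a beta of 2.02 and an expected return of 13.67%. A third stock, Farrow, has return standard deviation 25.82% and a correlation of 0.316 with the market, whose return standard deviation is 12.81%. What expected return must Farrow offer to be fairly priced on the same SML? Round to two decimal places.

MRP = (13.67% − 5.05%) / (2.02 − 0.56) = 5.9041%
R_f = 5.05% − 0.56 × 5.9041% = 1.7437%
β_Farrow = ρ·σ_i/σ_m = 0.316 × 25.82 / 12.81 = 0.6369
E(R_Farrow) = R_f + β × MRP = 1.7437% + 0.6369 × 5.9041% = 5.50%

5.50%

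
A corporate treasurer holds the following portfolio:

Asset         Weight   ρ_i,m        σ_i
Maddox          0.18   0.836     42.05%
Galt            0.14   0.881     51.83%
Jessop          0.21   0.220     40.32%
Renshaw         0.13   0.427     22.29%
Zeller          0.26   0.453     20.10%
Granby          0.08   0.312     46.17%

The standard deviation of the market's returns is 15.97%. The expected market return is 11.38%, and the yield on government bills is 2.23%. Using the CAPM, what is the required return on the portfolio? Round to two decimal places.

β_Maddox = 0.836 × 42.05% / 15.97% = 2.2012
β_Galt = 0.881 × 51.83% / 15.97% = 2.8593
β_Jessop = 0.220 × 40.32% / 15.97% = 0.5554
β_Renshaw = 0.427 × 22.29% / 15.97% = 0.5960
β_Zeller = 0.453 × 20.10% / 15.97% = 0.5702
β_Granby = 0.312 × 46.17% / 15.97% = 0.9020
β_P = Σ w_i β_i = 0.18×2.2012 + 0.14×2.8593 + 0.21×0.5554 + 0.13×0.5960 + 0.26×0.5702 + 0.08×0.9020 = 1.2110
MRP = 11.38% − 2.23% = 9.15%
E(R_P) = R_f + β_P × MRP = 2.23% + 1.2110 × 9.15% = 13.31%

13.31%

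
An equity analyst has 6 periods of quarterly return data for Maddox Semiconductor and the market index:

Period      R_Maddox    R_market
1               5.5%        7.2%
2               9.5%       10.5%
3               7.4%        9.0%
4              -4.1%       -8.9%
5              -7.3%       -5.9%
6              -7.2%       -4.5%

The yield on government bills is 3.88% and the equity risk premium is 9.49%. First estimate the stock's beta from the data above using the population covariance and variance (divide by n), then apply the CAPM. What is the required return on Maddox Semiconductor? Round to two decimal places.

Mean R_i = (5.5 + 9.5 + 7.4 − 4.1 − 7.3 − 7.2) / 6 = 0.6333%
Mean R_m = (7.2 + 10.5 + 9.0 − 8.9 − 5.9 − 4.5) / 6 = 1.2333%
Σ(R_i − R̄_i)(R_m − R̄_m) = 313.2233  ⇒  Cov = 313.2233 / 6 = 52.2039
Σ(R_m − R̄_m)² = 368.2333  ⇒  Var(R_m) = 368.2333 / 6 = 61.3722
β = Cov / Var(R_m) = 52.2039 / 61.3722 = 0.8506
E(R) = R_f + β × MRP = 3.88% + 0.8506 × 9.49% = 11.95%

11.95%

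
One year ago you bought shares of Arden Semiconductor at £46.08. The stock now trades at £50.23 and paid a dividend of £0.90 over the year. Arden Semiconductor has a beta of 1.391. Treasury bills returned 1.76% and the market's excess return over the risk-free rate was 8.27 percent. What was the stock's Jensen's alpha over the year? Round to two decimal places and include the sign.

-2.30%

Realised HPR = (P1 + D1 − P0) / P0 = (50.23 + 0.90 − 46.08) / 46.08 = 5.05 / 46.08 = 10.9592%
CAPM required = R_f + β·MRP = 1.76% + 1.391 × 8.27% = 13.26357%
α = realised − required = 10.9592% − 13.26357% = -2.30%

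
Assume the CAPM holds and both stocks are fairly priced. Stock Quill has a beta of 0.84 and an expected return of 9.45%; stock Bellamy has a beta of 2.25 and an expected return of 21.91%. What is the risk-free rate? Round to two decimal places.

2.03%

Both satisfy E(R) = R_f + β·MRP, so the slope of the SML is
MRP = (21.91% − 9.45%) / (2.25 − 0.84) = 12.46% / 1.41 = 8.8369%
R_f = E(R_Quill) − β_Quill·MRP = 9.45% − 0.84 × 8.8369% = 2.0270%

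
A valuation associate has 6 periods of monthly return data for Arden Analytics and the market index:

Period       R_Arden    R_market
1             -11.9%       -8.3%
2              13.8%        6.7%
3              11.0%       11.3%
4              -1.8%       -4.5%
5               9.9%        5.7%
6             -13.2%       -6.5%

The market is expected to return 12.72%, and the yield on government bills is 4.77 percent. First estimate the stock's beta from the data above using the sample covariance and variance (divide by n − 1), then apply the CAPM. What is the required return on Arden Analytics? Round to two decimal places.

Mean R_i = (-11.9 + 13.8 + 11.0 − 1.8 + 9.9 − 13.2) / 6 = 1.3000%
Mean R_m = (-8.3 + 6.7 + 11.3 − 4.5 + 5.7 − 6.5) / 6 = 0.7333%
Σ(R_i − R̄_i)(R_m − R̄_m) = 460.1400  ⇒  Cov = 460.1400 / 5 = 92.0280
Σ(R_m − R̄_m)² = 333.2333  ⇒  Var(R_m) = 333.2333 / 5 = 66.6467
β = Cov / Var(R_m) = 92.0280 / 66.6467 = 1.3808
MRP = 12.72% − 4.77% = 7.95%
E(R) = R_f + β × MRP = 4.77% + 1.3808 × 7.95% = 15.75%

15.75%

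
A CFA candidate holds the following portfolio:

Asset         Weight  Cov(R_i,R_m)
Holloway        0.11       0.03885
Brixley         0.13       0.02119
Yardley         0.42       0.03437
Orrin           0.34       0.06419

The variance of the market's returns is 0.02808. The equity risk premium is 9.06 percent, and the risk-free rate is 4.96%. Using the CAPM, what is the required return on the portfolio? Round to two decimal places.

18.93%

β_Holloway = 0.03885 / 0.02808 = 1.3835
β_Brixley = 0.02119 / 0.02808 = 0.7546
β_Yardley = 0.03437 / 0.02808 = 1.2240
β_Orrin = 0.06419 / 0.02808 = 2.2860
β_P = Σ w_i β_i = 0.11×1.3835 + 0.13×0.7546 + 0.42×1.2240 + 0.34×2.2860 = 1.5416
E(R_P) = R_f + β_P × MRP = 4.96% + 1.5416 × 9.06% = 18.93%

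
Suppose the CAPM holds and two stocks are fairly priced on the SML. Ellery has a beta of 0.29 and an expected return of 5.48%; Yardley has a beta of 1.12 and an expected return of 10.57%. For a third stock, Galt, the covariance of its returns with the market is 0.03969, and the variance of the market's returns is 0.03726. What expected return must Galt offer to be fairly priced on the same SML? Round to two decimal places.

10.23%

MRP = (10.57% − 5.48%) / (1.12 − 0.29) = 6.1325%
R_f = 5.48% − 0.29 × 6.1325% = 3.7016%
β_Galt = Cov / Var(R_m) = 0.03969 / 0.03726 = 1.0652
E(R_Galt) = R_f + β × MRP = 3.7016% + 1.0652 × 6.1325% = 10.23%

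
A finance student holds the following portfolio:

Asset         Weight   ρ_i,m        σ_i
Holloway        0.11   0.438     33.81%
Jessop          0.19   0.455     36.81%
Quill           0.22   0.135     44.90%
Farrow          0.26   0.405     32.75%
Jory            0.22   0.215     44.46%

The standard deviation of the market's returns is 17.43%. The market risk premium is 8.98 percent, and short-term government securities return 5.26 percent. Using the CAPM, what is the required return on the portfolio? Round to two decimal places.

11.29%

β_Holloway = 0.438 × 33.81% / 17.43% = 0.8496
β_Jessop = 0.455 × 36.81% / 17.43% = 0.9609
β_Quill = 0.135 × 44.90% / 17.43% = 0.3478
β_Farrow = 0.405 × 32.75% / 17.43% = 0.7610
β_Jory = 0.215 × 44.46% / 17.43% = 0.5484
β_P = Σ w_i β_i = 0.11×0.8496 + 0.19×0.9609 + 0.22×0.3478 + 0.26×0.7610 + 0.22×0.5484 = 0.6711
E(R_P) = R_f + β_P × MRP = 5.26% + 0.6711 × 8.98% = 11.29%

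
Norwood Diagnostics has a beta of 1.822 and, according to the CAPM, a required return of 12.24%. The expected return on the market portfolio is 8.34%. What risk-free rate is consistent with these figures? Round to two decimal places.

3.60%

E(R) = R_f + β(E(R_m) − R_f) = R_f(1 − β) + β·E(R_m)
12.24% = R_f × (1 − 1.822) + 1.822 × 8.34%
12.24% = R_f × -0.822 + 15.19548%
R_f = (12.24% − 15.19548%) / -0.822 = 3.60%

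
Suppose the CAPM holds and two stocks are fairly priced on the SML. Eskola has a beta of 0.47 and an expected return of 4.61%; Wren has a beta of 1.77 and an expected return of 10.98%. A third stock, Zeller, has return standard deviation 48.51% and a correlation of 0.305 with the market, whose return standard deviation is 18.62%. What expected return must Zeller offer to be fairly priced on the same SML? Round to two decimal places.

6.20%

MRP = (10.98% − 4.61%) / (1.77 − 0.47) = 4.9000%
R_f = 4.61% − 0.47 × 4.9000% = 2.3070%
β_Zeller = ρ·σ_i/σ_m = 0.305 × 48.51 / 18.62 = 0.7946
E(R_Zeller) = R_f + β × MRP = 2.3070% + 0.7946 × 4.9000% = 6.20%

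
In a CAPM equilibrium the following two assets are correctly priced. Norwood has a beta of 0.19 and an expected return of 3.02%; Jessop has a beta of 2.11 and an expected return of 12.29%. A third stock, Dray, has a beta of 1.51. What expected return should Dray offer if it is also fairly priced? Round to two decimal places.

MRP (SML slope) = (12.29% − 3.02%) / (2.11 − 0.19) = 9.27% / 1.92 = 4.8281%
R_f (intercept) = 3.02% − 0.19 × 4.8281% = 2.1027%
E(R_Dray) = R_f + β × MRP = 2.1027% + 1.51 × 4.8281% = 9.39%

9.39%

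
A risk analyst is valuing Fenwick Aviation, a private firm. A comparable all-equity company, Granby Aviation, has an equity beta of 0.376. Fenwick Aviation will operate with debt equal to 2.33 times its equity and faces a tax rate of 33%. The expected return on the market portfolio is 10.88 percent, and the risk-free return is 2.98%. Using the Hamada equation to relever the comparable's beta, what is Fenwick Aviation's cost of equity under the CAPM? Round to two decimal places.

10.59%

β_L = β_U × [1 + (1 − t)(D/E)] = 0.376 × [1 + (1 − 0.33) × 2.33]
    = 0.376 × [1 + 0.67 × 2.33] = 0.376 × 2.5611 = 0.9630
MRP = 10.88% − 2.98% = 7.90%
E(R) = R_f + β_L × MRP = 2.98% + 0.9630 × 7.90% = 10.59%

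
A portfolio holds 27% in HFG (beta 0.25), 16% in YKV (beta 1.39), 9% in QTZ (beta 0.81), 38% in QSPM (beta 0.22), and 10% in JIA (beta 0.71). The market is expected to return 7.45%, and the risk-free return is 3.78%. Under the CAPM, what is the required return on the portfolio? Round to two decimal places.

5.68%

β_P = Σ w_i β_i = 0.27×0.25 + 0.16×1.39 + 0.09×0.81 + 0.38×0.22 + 0.10×0.71 = 0.5174
MRP = 7.45% − 3.78% = 3.67%
E(R_P) = R_f + β_P × MRP = 3.78% + 0.5174 × 3.67% = 5.68%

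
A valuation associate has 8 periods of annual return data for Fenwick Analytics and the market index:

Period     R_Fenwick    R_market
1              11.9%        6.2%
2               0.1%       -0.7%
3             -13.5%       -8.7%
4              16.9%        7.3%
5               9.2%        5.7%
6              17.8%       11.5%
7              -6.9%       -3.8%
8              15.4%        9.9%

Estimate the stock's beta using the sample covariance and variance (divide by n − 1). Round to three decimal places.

1.640

Mean R_i = (11.9 + 0.1 − 13.5 + 16.9 + 9.2 + 17.8 − 6.9 + 15.4) / 8 = 6.3625%
Mean R_m = (6.2 − 0.7 − 8.7 + 7.3 + 5.7 + 11.5 − 3.8 + 9.9) / 8 = 3.4250%
Σ(R_i − R̄_i)(R_m − R̄_m) = 576.0175  ⇒  Cov = 576.0175 / 7 = 82.2882
Σ(R_m − R̄_m)² = 351.2550  ⇒  Var(R_m) = 351.2550 / 7 = 50.1793
β = Cov / Var(R_m) = 82.2882 / 50.1793 = 1.6399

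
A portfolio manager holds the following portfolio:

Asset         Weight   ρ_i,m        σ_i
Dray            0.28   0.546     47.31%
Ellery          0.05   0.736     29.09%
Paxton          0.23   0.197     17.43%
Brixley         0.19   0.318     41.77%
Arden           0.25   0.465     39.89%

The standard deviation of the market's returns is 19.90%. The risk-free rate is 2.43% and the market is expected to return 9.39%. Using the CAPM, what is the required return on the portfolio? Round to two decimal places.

β_Dray = 0.546 × 47.31% / 19.90% = 1.2981
β_Ellery = 0.736 × 29.09% / 19.90% = 1.0759
β_Paxton = 0.197 × 17.43% / 19.90% = 0.1725
β_Brixley = 0.318 × 41.77% / 19.90% = 0.6675
β_Arden = 0.465 × 39.89% / 19.90% = 0.9321
β_P = Σ w_i β_i = 0.28×1.2981 + 0.05×1.0759 + 0.23×0.1725 + 0.19×0.6675 + 0.25×0.9321 = 0.8168
MRP = 9.39% − 2.43% = 6.96%
E(R_P) = R_f + β_P × MRP = 2.43% + 0.8168 × 6.96% = 8.11%

8.11%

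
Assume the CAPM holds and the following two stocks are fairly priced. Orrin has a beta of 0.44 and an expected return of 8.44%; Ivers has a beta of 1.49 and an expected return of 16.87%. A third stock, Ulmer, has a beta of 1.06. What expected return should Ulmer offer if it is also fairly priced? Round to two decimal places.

MRP (SML slope) = (16.87% − 8.44%) / (1.49 − 0.44) = 8.43% / 1.05 = 8.0286%
R_f (intercept) = 8.44% − 0.44 × 8.0286% = 4.9074%
E(R_Ulmer) = R_f + β × MRP = 4.9074% + 1.06 × 8.0286% = 13.42%

13.42%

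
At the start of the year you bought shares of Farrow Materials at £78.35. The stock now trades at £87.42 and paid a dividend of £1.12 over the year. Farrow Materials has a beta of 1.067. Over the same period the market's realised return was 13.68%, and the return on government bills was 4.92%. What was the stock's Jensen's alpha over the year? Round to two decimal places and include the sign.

Realised HPR = (P1 + D1 − P0) / P0 = (87.42 + 1.12 − 78.35) / 78.35 = 10.19 / 78.35 = 13.0057%
MRP = 13.68% − 4.92% = 8.76%
CAPM required = R_f + β·MRP = 4.92% + 1.067 × 8.76% = 14.26692%
α = realised − required = 13.0057% − 14.26692% = -1.26%

-1.26%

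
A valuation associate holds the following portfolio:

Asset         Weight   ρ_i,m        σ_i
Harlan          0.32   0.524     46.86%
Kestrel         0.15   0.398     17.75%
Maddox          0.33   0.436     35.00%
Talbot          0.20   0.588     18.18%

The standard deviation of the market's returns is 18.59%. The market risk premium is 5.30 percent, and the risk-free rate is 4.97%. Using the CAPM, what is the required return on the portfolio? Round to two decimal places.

β_Harlan = 0.524 × 46.86% / 18.59% = 1.3209
β_Kestrel = 0.398 × 17.75% / 18.59% = 0.3800
β_Maddox = 0.436 × 35.00% / 18.59% = 0.8209
β_Talbot = 0.588 × 18.18% / 18.59% = 0.5750
β_P = Σ w_i β_i = 0.32×1.3209 + 0.15×0.3800 + 0.33×0.8209 + 0.20×0.5750 = 0.8656
E(R_P) = R_f + β_P × MRP = 4.97% + 0.8656 × 5.30% = 9.56%

9.56%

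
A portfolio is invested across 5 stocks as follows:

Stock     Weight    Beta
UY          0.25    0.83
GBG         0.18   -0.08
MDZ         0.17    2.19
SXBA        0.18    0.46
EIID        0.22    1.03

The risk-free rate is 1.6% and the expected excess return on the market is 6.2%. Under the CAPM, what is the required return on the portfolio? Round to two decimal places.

7.02%

β_P = Σ w_i β_i = 0.25×0.83 + 0.18×-0.08 + 0.17×2.19 + 0.18×0.46 + 0.22×1.03 = 0.8748
E(R_P) = R_f + β_P × MRP = 1.6% + 0.8748 × 6.2% = 7.02%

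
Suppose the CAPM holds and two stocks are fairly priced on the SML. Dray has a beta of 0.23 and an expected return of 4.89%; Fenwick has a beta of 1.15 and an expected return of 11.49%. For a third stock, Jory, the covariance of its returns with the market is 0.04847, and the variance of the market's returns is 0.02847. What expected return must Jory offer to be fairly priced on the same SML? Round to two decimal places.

MRP = (11.49% − 4.89%) / (1.15 − 0.23) = 7.1739%
R_f = 4.89% − 0.23 × 7.1739% = 3.2400%
β_Jory = Cov / Var(R_m) = 0.04847 / 0.02847 = 1.7025
E(R_Jory) = R_f + β × MRP = 3.2400% + 1.7025 × 7.1739% = 15.45%

15.45%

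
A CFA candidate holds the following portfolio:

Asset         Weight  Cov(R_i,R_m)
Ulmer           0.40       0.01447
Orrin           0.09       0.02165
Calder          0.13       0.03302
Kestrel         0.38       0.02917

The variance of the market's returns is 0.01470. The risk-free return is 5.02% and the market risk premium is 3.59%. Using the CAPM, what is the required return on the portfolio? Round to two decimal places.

10.66%

β_Ulmer = 0.01447 / 0.01470 = 0.9844
β_Orrin = 0.02165 / 0.01470 = 1.4728
β_Calder = 0.03302 / 0.01470 = 2.2463
β_Kestrel = 0.02917 / 0.01470 = 1.9844
β_P = Σ w_i β_i = 0.40×0.9844 + 0.09×1.4728 + 0.13×2.2463 + 0.38×1.9844 = 1.5724
E(R_P) = R_f + β_P × MRP = 5.02% + 1.5724 × 3.59% = 10.66%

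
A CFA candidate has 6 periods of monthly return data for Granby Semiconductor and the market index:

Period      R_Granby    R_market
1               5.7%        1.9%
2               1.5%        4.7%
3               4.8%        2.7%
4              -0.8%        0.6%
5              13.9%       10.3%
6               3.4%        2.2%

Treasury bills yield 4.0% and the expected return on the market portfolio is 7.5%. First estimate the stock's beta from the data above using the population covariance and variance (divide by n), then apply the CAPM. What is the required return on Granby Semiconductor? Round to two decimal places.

8.31%

Mean R_i = (5.7 + 1.5 + 4.8 − 0.8 + 13.9 + 3.4) / 6 = 4.7500%
Mean R_m = (1.9 + 4.7 + 2.7 + 0.6 + 10.3 + 2.2) / 6 = 3.7333%
Σ(R_i − R̄_i)(R_m − R̄_m) = 74.6100  ⇒  Cov = 74.6100 / 6 = 12.4350
Σ(R_m − R̄_m)² = 60.6533  ⇒  Var(R_m) = 60.6533 / 6 = 10.1089
β = Cov / Var(R_m) = 12.4350 / 10.1089 = 1.2301
MRP = 7.5% − 4.0% = 3.50%
E(R) = R_f + β × MRP = 4.0% + 1.2301 × 3.5% = 8.31%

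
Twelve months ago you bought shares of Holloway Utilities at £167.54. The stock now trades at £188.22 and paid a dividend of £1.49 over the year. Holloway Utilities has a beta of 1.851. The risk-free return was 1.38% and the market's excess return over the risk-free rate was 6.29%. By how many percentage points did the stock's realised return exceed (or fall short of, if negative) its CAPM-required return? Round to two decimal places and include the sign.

Realised HPR = (P1 + D1 − P0) / P0 = (188.22 + 1.49 − 167.54) / 167.54 = 22.17 / 167.54 = 13.2327%
CAPM required = R_f + β·MRP = 1.38% + 1.851 × 6.29% = 13.02279%
α = realised − required = 13.2327% − 13.02279% = +0.21%

+0.21%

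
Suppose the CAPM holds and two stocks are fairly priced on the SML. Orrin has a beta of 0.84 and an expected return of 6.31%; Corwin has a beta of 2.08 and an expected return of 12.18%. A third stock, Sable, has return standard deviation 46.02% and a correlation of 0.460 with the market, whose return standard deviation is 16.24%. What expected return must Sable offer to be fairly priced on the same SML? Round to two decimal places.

8.50%

MRP = (12.18% − 6.31%) / (2.08 − 0.84) = 4.7339%
R_f = 6.31% − 0.84 × 4.7339% = 2.3335%
β_Sable = ρ·σ_i/σ_m = 0.460 × 46.02 / 16.24 = 1.3035
E(R_Sable) = R_f + β × MRP = 2.3335% + 1.3035 × 4.7339% = 8.50%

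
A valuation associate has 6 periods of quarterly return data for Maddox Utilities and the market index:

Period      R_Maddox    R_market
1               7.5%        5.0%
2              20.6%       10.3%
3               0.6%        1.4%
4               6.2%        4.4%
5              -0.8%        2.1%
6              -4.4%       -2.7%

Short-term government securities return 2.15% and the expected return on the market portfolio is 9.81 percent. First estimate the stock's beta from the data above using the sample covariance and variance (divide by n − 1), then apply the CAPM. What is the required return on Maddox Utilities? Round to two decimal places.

Mean R_i = (7.5 + 20.6 + 0.6 + 6.2 − 0.8 − 4.4) / 6 = 4.9500%
Mean R_m = (5.0 + 10.3 + 1.4 + 4.4 + 2.1 − 2.7) / 6 = 3.4167%
Σ(R_i − R̄_i)(R_m − R̄_m) = 186.5250  ⇒  Cov = 186.5250 / 5 = 37.3050
Σ(R_m − R̄_m)² = 94.0683  ⇒  Var(R_m) = 94.0683 / 5 = 18.8137
β = Cov / Var(R_m) = 37.3050 / 18.8137 = 1.9829
MRP = 9.81% − 2.15% = 7.66%
E(R) = R_f + β × MRP = 2.15% + 1.9829 × 7.66% = 17.34%

17.34%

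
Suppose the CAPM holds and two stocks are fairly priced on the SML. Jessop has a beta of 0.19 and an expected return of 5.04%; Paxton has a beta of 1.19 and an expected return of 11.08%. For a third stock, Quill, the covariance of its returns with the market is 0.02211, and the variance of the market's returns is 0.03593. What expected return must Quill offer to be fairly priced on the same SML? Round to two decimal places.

MRP = (11.08% − 5.04%) / (1.19 − 0.19) = 6.0400%
R_f = 5.04% − 0.19 × 6.0400% = 3.8924%
β_Quill = Cov / Var(R_m) = 0.02211 / 0.03593 = 0.6154
E(R_Quill) = R_f + β × MRP = 3.8924% + 0.6154 × 6.0400% = 7.61%

7.61%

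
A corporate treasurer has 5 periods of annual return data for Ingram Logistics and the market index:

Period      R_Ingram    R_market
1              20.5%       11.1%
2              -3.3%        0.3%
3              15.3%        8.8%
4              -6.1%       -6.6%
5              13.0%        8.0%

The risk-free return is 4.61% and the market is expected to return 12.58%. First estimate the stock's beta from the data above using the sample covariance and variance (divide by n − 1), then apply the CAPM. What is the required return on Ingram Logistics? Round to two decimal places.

17.04%

Mean R_i = (20.5 − 3.3 + 15.3 − 6.1 + 13.0) / 5 = 7.8800%
Mean R_m = (11.1 + 0.3 + 8.8 − 6.6 + 8.0) / 5 = 4.3200%
Σ(R_i − R̄_i)(R_m − R̄_m) = 335.2520  ⇒  Cov = 335.2520 / 4 = 83.8130
Σ(R_m − R̄_m)² = 214.9880  ⇒  Var(R_m) = 214.9880 / 4 = 53.7470
β = Cov / Var(R_m) = 83.8130 / 53.7470 = 1.5594
MRP = 12.58% − 4.61% = 7.97%
E(R) = R_f + β × MRP = 4.61% + 1.5594 × 7.97% = 17.04%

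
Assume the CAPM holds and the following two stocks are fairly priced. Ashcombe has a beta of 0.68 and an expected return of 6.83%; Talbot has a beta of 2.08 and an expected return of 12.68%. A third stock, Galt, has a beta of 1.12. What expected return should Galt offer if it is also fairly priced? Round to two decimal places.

MRP (SML slope) = (12.68% − 6.83%) / (2.08 − 0.68) = 5.85% / 1.40 = 4.1786%
R_f (intercept) = 6.83% − 0.68 × 4.1786% = 3.9886%
E(R_Galt) = R_f + β × MRP = 3.9886% + 1.12 × 4.1786% = 8.67%

8.67%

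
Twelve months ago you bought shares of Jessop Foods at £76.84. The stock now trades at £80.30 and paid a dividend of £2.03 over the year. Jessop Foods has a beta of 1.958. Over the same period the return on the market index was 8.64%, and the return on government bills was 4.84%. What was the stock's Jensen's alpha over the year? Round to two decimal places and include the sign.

Realised HPR = (P1 + D1 − P0) / P0 = (80.30 + 2.03 − 76.84) / 76.84 = 5.49 / 76.84 = 7.1447%
MRP = 8.64% − 4.84% = 3.80%
CAPM required = R_f + β·MRP = 4.84% + 1.958 × 3.80% = 12.28040%
α = realised − required = 7.1447% − 12.28040% = -5.14%

-5.14%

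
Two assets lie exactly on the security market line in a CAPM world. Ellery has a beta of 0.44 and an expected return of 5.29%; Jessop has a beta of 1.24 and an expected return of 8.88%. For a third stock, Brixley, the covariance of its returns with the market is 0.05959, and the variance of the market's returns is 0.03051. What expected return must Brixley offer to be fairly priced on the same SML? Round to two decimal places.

MRP = (8.88% − 5.29%) / (1.24 − 0.44) = 4.4875%
R_f = 5.29% − 0.44 × 4.4875% = 3.3155%
β_Brixley = Cov / Var(R_m) = 0.05959 / 0.03051 = 1.9531
E(R_Brixley) = R_f + β × MRP = 3.3155% + 1.9531 × 4.4875% = 12.08%

12.08%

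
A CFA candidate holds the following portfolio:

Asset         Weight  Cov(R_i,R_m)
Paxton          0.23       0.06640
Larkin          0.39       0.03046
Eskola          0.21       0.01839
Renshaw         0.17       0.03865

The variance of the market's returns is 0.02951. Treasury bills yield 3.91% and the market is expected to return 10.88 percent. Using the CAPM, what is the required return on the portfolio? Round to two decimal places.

12.79%

β_Paxton = 0.06640 / 0.02951 = 2.2501
β_Larkin = 0.03046 / 0.02951 = 1.0322
β_Eskola = 0.01839 / 0.02951 = 0.6232
β_Renshaw = 0.03865 / 0.02951 = 1.3097
β_P = Σ w_i β_i = 0.23×2.2501 + 0.39×1.0322 + 0.21×0.6232 + 0.17×1.3097 = 1.2736
MRP = 10.88% − 3.91% = 6.97%
E(R_P) = R_f + β_P × MRP = 3.91% + 1.2736 × 6.97% = 12.79%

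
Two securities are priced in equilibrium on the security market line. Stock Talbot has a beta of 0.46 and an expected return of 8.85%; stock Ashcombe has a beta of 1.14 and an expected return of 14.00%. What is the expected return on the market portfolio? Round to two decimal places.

Both satisfy E(R) = R_f + β·MRP, so the slope of the SML is
MRP = (14.00% − 8.85%) / (1.14 − 0.46) = 5.15% / 0.68 = 7.5735%
R_f = E(R_Talbot) − β_Talbot·MRP = 8.85% − 0.46 × 7.5735% = 5.3662%
E(R_m) = R_f + MRP = 5.3662% + 7.5735% = 12.94%

12.94%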